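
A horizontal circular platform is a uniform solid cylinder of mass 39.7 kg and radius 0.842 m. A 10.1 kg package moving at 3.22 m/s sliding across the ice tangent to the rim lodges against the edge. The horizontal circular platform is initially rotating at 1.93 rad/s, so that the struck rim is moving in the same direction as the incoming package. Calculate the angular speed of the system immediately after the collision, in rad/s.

|ω_f| ≈ 2.57 rad/s

The axle reaction passes through the central axle and exerts no torque about it; angular momentum about the central axle is conserved through the impact.
I_p = ½(39.7)(0.842)² = 14.07 kg·m². Taking the sense of the package's angular momentum as positive, L_{package} = m v R = (10.1)(3.22)(0.842) = 27.38 kg·m²/s.
L_i = +I_p ω_p + m v R = +(14.07)(1.93) + 27.38 = 54.54 kg·m²/s.
After sticking, I_f = I_p + m R² = 14.07 + (10.1)(0.842)² = 21.23 kg·m².
ω_f = L_i / I_f = 54.54 / 21.23 = 2.569 rad/s.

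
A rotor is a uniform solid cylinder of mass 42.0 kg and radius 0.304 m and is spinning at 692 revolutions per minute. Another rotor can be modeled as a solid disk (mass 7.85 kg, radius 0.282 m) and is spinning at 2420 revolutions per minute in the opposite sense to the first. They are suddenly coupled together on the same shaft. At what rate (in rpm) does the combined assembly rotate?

|ω_f| ≈ 261 rpm

The coupling torques are internal; angular momentum about the shared axis is conserved.
Moments of inertia: I_A = ½(42.0)(0.304)² = 1.941 kg·m²; I_B = ½(7.85)(0.282)² = 0.3121 kg·m².
Taking A's sense as positive: L = (1.941)(692) − (0.3121)(2420) = 587.6 kg·m²·rpm.
Combined I = 1.941 + 0.3121 = 2.253 kg·m².
ω_f = L / I = 587.6 / 2.253 = 260.8 rpm.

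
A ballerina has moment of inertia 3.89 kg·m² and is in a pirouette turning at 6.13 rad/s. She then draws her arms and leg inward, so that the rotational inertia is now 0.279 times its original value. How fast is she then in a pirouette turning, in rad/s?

ω₂ ≈ 22.0 rad/s

With no external torque about the axis, L is conserved: I₁ω₁ = I₂ω₂.
I₂ = 0.279 × 3.89 = 1.085 kg·m².
ω₂ = I₁ω₁ / I₂ = (3.890)(6.13 rad/s) / (1.085) = 21.97 rad/s.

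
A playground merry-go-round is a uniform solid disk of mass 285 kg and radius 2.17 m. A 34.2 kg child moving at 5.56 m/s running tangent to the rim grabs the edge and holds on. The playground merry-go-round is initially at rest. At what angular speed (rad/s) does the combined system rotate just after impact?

The axle reaction passes through the axle and exerts no torque about it; angular momentum about the axle is conserved through the impact.
I_p = ½(285)(2.17)² = 671.0 kg·m². Taking the sense of the child's angular momentum as positive, L_{child} = m v R = (34.2)(5.56)(2.17) = 412.6 kg·m²/s.
L_i = 0 + 412.6 = 412.6 kg·m²/s.
After sticking, I_f = I_p + m R² = 671.0 + (34.2)(2.17)² = 832.1 kg·m².
ω_f = L_i / I_f = 412.6 / 832.1 = 0.4959 rad/s.

|ω_f| ≈ 0.496 rad/s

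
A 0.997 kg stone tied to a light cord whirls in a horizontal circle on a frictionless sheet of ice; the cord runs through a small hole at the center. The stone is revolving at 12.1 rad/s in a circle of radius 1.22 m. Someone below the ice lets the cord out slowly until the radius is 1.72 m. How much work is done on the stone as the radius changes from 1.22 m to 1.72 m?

The constraining force is radial, so m r² ω about the center is conserved.
ω₂ = ω₁ (r₁/r₂)² = (12.1)(1.22/1.72)² = 6.088 rad/s.
W = ΔKE = ½m(v₂² − v₁²) = -53.98 J.

W ≈ -54.0 J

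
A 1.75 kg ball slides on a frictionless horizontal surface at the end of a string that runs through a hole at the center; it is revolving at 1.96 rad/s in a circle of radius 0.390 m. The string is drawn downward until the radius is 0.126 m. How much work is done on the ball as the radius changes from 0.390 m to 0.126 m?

W ≈ 4.39 J

The constraining force is radial, so m r² ω about the center is conserved.
ω₂ = ω₁ (r₁/r₂)² = (1.96)(0.390/0.126)² = 18.78 rad/s.
W = ΔKE = ½m(v₂² − v₁²) = 4.387 J.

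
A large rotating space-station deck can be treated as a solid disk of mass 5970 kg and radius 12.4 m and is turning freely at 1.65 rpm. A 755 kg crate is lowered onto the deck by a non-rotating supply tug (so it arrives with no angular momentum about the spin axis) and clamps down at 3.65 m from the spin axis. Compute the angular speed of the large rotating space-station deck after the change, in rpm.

The added mass arrives with no angular momentum about the spin axis, and any external torque about the spin axis is negligible, so the system's angular momentum is conserved.
I_p = ½(5970)(12.4)² = 4.590e+05 kg·m².
Added inertia Σmr² = (755)(3.65)² = 10060 kg·m²; I_f = 4.590e+05 + 10060 = 4.690e+05 kg·m².
ω_f = I_p ω_i / I_f = (4.590e+05)(1.65) / 4.690e+05 = 1.615 rpm.

ω_f ≈ 1.61 rpm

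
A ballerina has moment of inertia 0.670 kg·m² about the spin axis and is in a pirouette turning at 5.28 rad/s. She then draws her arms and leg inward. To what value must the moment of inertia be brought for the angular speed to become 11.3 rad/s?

Angular momentum about the spin axis is conserved since the torque about it is zero.
I₂ = I₁ω₁ / ω₂ = (0.670)(5.28) / (11.3) = 0.3131 kg·m².

I₂ ≈ 0.313 kg·m²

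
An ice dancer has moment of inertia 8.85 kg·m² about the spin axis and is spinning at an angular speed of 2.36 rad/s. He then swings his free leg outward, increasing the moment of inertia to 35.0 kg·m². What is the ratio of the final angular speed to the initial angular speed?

ω₂/ω₁ ≈ 0.253

With no external torque about the axis, L is conserved: I₁ω₁ = I₂ω₂.
ω₂/ω₁ = I₁/I₂ = 8.850 / 35.00 = 0.2529.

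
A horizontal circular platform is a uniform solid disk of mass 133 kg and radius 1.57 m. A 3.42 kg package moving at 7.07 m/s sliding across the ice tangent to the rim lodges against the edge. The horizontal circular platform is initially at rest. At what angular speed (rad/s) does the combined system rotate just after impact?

The axle reaction passes through the central axle and exerts no torque about it; angular momentum about the central axle is conserved through the impact.
I_p = ½(133)(1.57)² = 163.9 kg·m². Taking the sense of the package's angular momentum as positive, L_{package} = m v R = (3.42)(7.07)(1.57) = 37.96 kg·m²/s.
L_i = 0 + 37.96 = 37.96 kg·m²/s.
After sticking, I_f = I_p + m R² = 163.9 + (3.42)(1.57)² = 172.3 kg·m².
ω_f = L_i / I_f = 37.96 / 172.3 = 0.2203 rad/s.

|ω_f| ≈ 0.220 rad/s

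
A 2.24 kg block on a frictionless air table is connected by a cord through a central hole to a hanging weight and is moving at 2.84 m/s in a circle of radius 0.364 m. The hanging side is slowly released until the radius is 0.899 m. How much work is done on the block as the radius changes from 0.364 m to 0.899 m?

The only horizontal force on the mass is along the cord (radial), so it exerts no torque about the hole and angular momentum m v r is conserved.
v₂ = v₁ r₁ / r₂ = (2.84)(0.364) / (0.899) = 1.150 m/s.
W = ΔKE = ½m(v₂² − v₁²) = -7.553 J.

W ≈ -7.55 J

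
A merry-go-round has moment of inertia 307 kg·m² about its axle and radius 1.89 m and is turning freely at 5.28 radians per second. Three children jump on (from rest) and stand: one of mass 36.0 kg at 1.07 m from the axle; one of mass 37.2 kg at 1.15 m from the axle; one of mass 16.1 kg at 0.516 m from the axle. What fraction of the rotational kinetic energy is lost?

The added mass arrives with no angular momentum about the axle, and any external torque about the axle is negligible, so the system's angular momentum is conserved.
Added inertia Σmr² = (36.0)(1.07)² + (37.2)(1.15)² + (16.1)(0.516)² = 94.70 kg·m²; I_f = 307.0 + 94.70 = 401.7 kg·m².
ω_f = I_p ω_i / I_f = (307.0)(5.28) / 401.7 = 4.035 rad/s.
KE_i = ½(307.0)(5.280 rad/s)² = 4279 J; KE_f = ½(401.7)(4.035)² = 3270 J.
Fraction lost = 0.2357.

fraction ≈ 0.236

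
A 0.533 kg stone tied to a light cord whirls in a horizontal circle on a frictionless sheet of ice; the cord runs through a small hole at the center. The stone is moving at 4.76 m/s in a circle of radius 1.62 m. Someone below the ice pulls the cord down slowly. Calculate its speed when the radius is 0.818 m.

v₂ ≈ 9.43 m/s

The only horizontal force on the mass is along the cord (radial), so it exerts no torque about the hole and angular momentum m v r is conserved.
v₂ = v₁ r₁ / r₂ = (4.76)(1.62) / (0.818) = 9.427 m/s.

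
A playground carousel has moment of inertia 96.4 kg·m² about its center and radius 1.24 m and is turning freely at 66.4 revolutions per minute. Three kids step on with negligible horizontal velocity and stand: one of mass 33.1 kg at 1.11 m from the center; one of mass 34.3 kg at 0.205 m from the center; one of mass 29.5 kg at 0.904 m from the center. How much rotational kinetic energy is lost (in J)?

No external torque acts about the center; L_before = L_after.
Added inertia Σmr² = (33.1)(1.11)² + (34.3)(0.205)² + (29.5)(0.904)² = 66.33 kg·m²; I_f = 96.40 + 66.33 = 162.7 kg·m².
ω_f = I_p ω_i / I_f = (96.40)(66.4) / 162.7 = 39.33 rpm.
KE_i = ½(96.40)(6.953 rad/s)² = 2330 J; KE_f = ½(162.7)(4.119)² = 1381 J.

energy lost ≈ 950 J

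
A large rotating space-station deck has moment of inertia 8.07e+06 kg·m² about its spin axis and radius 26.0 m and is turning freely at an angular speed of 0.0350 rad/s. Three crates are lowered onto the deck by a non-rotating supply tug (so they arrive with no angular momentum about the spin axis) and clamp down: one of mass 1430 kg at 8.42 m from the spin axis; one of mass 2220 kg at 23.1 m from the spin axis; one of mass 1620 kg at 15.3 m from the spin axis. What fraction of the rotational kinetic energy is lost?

fraction ≈ 0.171

No external torque acts about the spin axis; L_before = L_after.
Added inertia Σmr² = (1430)(8.42)² + (2220)(23.1)² + (1620)(15.3)² = 1.665e+06 kg·m²; I_f = 8.070e+06 + 1.665e+06 = 9.735e+06 kg·m².
ω_f = I_p ω_i / I_f = (8.070e+06)(0.0350) / 9.735e+06 = 0.02901 rad/s.
KE_i = ½(8.070e+06)(0.03500 rad/s)² = 4943 J; KE_f = ½(9.735e+06)(0.02901)² = 4097 J.
Fraction lost = 0.1711.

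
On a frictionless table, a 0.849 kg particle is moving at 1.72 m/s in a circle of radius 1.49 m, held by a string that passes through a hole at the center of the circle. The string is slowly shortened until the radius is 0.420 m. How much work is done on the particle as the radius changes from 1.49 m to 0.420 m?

The only horizontal force on the mass is along the cord (radial), so it exerts no torque about the hole and angular momentum m v r is conserved.
v₂ = v₁ r₁ / r₂ = (1.72)(1.49) / (0.420) = 6.102 m/s.
W = ΔKE = ½m(v₂² − v₁²) = 14.55 J.

W ≈ 14.5 J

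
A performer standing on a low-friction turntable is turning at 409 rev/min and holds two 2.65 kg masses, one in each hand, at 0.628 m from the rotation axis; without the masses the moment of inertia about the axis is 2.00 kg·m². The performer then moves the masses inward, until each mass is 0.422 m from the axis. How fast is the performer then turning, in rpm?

With no external torque about the axis, L is conserved: I₁ω₁ = I₂ω₂.
I₁ = 2.00 + 2(2.65)(0.628)² = 4.090 kg·m²; I₂ = 2.00 + 2(2.65)(0.422)² = 2.944 kg·m².
ω₂ = I₁ω₁ / I₂ = (4.090)(409 rpm) / (2.944) = 568.3 rpm.

ω₂ ≈ 568 rpm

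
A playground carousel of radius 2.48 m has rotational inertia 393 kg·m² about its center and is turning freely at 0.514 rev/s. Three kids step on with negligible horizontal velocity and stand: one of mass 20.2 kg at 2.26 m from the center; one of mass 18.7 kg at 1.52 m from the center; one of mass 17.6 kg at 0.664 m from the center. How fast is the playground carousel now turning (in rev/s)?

ω_f ≈ 0.369 rev/s

No external torque acts about the center; L_before = L_after.
Added inertia Σmr² = (20.2)(2.26)² + (18.7)(1.52)² + (17.6)(0.664)² = 154.1 kg·m²; I_f = 393.0 + 154.1 = 547.1 kg·m².
ω_f = I_p ω_i / I_f = (393.0)(0.514) / 547.1 = 0.3692 rev/s.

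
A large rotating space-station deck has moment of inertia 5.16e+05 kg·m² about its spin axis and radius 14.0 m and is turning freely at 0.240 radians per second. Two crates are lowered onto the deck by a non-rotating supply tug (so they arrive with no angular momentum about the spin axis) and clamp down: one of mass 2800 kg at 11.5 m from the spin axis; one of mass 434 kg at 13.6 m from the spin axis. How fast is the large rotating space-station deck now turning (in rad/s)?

No external torque acts about the spin axis; L_before = L_after.
Added inertia Σmr² = (2800)(11.5)² + (434)(13.6)² = 4.506e+05 kg·m²; I_f = 5.160e+05 + 4.506e+05 = 9.666e+05 kg·m².
ω_f = I_p ω_i / I_f = (5.160e+05)(0.240) / 9.666e+05 = 0.1281 rad/s.

ω_f ≈ 0.128 rad/s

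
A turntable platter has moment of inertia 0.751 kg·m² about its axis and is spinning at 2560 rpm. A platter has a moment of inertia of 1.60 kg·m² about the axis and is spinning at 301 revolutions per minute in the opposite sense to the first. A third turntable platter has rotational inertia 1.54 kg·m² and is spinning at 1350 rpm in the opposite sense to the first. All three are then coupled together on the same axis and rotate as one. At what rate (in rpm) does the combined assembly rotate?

|ω_f| ≈ 164 rpm

No external torque acts about the common axis, so total angular momentum is conserved.
Taking A's sense as positive: L = (0.7510)(2560) − (1.600)(301) − (1.540)(1350) = -638.0 kg·m²·rpm.
Combined I = 0.7510 + 1.600 + 1.540 = 3.891 kg·m².
ω_f = L / I = -638.0 / 3.891 = -164.0 rpm.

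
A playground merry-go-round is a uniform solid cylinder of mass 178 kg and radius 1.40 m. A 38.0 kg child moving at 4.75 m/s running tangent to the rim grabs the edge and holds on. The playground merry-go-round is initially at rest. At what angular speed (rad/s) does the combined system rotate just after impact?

|ω_f| ≈ 1.02 rad/s

The axle reaction passes through the axle and exerts no torque about it; angular momentum about the axle is conserved through the impact.
I_p = ½(178)(1.40)² = 174.4 kg·m². Taking the sense of the child's angular momentum as positive, L_{child} = m v R = (38.0)(4.75)(1.40) = 252.7 kg·m²/s.
L_i = 0 + 252.7 = 252.7 kg·m²/s.
After sticking, I_f = I_p + m R² = 174.4 + (38.0)(1.40)² = 248.9 kg·m².
ω_f = L_i / I_f = 252.7 / 248.9 = 1.015 rad/s.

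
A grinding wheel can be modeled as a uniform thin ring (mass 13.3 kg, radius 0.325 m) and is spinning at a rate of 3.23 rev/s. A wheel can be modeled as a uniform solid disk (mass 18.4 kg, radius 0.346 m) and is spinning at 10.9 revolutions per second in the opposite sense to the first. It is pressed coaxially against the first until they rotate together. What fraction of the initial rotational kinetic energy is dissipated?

fraction ≈ 0.847

No external torque acts about the common axis, so total angular momentum is conserved.
Moments of inertia: I_A = (13.3)(0.325)² = 1.405 kg·m²; I_B = ½(18.4)(0.346)² = 1.101 kg·m².
Taking A's sense as positive: L = (1.405)(3.23) − (1.101)(10.9) = -7.468 kg·m²·rev/s.
Combined I = 1.405 + 1.101 = 2.506 kg·m².
ω_f = L / I = -7.468 / 2.506 = -2.980 rev/s.
KE_i = ½ΣIω² = 2872 J; KE_f = ½(2.506)(18.72)² = 439.2 J.
Fraction dissipated = (KE_i − KE_f)/KE_i = 0.8471.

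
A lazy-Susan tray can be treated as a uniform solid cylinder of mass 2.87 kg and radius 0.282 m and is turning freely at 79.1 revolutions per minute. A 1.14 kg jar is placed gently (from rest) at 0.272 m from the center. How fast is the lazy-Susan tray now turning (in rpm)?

ω_f ≈ 45.5 rpm

The added mass arrives with no angular momentum about the center, and any external torque about the center is negligible, so the system's angular momentum is conserved.
I_p = ½(2.87)(0.282)² = 0.1141 kg·m².
Added inertia Σmr² = (1.14)(0.272)² = 0.08434 kg·m²; I_f = 0.1141 + 0.08434 = 0.1985 kg·m².
ω_f = I_p ω_i / I_f = (0.1141)(79.1) / 0.1985 = 45.48 rpm.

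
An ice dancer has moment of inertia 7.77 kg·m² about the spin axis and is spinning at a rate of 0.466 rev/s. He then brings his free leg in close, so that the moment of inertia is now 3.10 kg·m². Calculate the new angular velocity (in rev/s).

No external torque acts about the spin axis, so angular momentum is conserved.
ω₂ = I₁ω₁ / I₂ = (7.770)(0.466 rev/s) / (3.100) = 1.168 rev/s.

ω₂ ≈ 1.17 rev/s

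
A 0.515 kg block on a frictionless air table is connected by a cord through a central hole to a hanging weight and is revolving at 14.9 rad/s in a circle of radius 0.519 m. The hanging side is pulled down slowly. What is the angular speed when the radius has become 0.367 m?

ω₂ ≈ 29.8 rad/s

The constraining force is radial, so m r² ω about the center is conserved.
ω₂ = ω₁ (r₁/r₂)² = (14.9)(0.519/0.367)² = 29.80 rad/s.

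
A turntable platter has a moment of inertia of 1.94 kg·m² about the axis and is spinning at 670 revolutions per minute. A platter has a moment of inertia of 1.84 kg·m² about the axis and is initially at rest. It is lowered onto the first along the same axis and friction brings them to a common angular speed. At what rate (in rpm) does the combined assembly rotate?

|ω_f| ≈ 344 rpm

No external torque acts about the common axis, so total angular momentum is conserved.
Taking A's sense as positive: L = (1.940)(670) = 1300 kg·m²·rpm.
Combined I = 1.940 + 1.840 = 3.780 kg·m².
ω_f = L / I = 1300 / 3.780 = 343.9 rpm.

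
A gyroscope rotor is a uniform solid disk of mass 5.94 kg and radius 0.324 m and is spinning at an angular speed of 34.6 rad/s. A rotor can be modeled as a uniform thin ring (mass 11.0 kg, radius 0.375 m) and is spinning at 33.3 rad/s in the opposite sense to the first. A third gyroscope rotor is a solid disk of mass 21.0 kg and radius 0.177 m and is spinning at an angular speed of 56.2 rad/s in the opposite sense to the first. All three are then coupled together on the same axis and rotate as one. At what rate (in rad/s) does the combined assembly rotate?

|ω_f| ≈ 27.1 rad/s

No external torque acts about the common axis, so total angular momentum is conserved.
Moments of inertia: I_A = ½(5.94)(0.324)² = 0.3118 kg·m²; I_B = (11.0)(0.375)² = 1.547 kg·m²; I_C = ½(21.0)(0.177)² = 0.3290 kg·m².
Taking A's sense as positive: L = (0.3118)(34.6) − (1.547)(33.3) − (0.3290)(56.2) = -59.21 kg·m²·rad/s.
Combined I = 0.3118 + 1.547 + 0.3290 = 2.188 kg·m².
ω_f = L / I = -59.21 / 2.188 = -27.07 rad/s.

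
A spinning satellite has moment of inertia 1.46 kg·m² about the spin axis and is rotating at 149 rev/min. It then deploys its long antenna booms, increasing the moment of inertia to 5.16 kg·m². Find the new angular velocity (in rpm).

ω₂ ≈ 42.2 rpm

Angular momentum about the spin axis is conserved since the torque about it is zero.
ω₂ = I₁ω₁ / I₂ = (1.460)(149 rpm) / (5.160) = 42.16 rpm.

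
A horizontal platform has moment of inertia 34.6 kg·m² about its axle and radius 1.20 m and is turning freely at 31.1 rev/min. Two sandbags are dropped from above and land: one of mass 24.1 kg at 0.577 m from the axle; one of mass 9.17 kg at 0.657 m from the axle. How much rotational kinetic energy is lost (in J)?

energy lost ≈ 47.2 J

No external torque acts about the axle; L_before = L_after.
Added inertia Σmr² = (24.1)(0.577)² + (9.17)(0.657)² = 11.98 kg·m²; I_f = 34.60 + 11.98 = 46.58 kg·m².
ω_f = I_p ω_i / I_f = (34.60)(31.1) / 46.58 = 23.10 rpm.
KE_i = ½(34.60)(3.257 rad/s)² = 183.5 J; KE_f = ½(46.58)(2.419)² = 136.3 J.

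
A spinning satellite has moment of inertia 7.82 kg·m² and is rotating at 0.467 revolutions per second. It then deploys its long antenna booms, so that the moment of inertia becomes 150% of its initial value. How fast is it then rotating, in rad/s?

With no external torque about the axis, L is conserved: I₁ω₁ = I₂ω₂.
I₂ = 1.50 × 7.82 = 11.73 kg·m².
ω₂ = I₁ω₁ / I₂ = (7.820)(0.467 rev/s) / (11.73) = 0.3113 rev/s = 1.956 rad/s.

ω₂ ≈ 1.96 rad/s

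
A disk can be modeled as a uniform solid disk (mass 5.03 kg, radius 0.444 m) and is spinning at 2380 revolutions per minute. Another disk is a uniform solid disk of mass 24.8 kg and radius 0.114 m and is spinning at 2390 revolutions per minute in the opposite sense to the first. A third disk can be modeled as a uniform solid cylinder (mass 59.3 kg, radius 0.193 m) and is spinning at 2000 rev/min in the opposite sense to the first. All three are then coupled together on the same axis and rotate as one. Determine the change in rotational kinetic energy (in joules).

The coupling torques are internal; angular momentum about the shared axis is conserved.
Moments of inertia: I_A = ½(5.03)(0.444)² = 0.4958 kg·m²; I_B = ½(24.8)(0.114)² = 0.1612 kg·m²; I_C = ½(59.3)(0.193)² = 1.104 kg·m².
Taking A's sense as positive: L = (0.4958)(2380) − (0.1612)(2390) − (1.104)(2000) = -1414 kg·m²·rpm.
Combined I = 0.4958 + 0.1612 + 1.104 = 1.761 kg·m².
ω_f = L / I = -1414 / 1.761 = -802.8 rpm.
KE_i = ½ΣIω² = 44670 J; KE_f = ½(1.761)(84.07)² = 6224 J.

ΔKE ≈ -38400 J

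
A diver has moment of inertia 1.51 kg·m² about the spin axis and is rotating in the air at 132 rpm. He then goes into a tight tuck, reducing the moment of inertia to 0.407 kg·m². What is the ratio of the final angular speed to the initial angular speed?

ω₂/ω₁ ≈ 3.71

Angular momentum about the spin axis is conserved since the torque about it is zero.
ω₂/ω₁ = I₁/I₂ = 1.510 / 0.4070 = 3.710.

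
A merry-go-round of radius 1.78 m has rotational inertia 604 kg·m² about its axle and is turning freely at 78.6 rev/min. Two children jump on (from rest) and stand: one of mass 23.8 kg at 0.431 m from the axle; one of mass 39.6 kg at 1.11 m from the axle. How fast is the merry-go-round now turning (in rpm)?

No external torque acts about the axle; L_before = L_after.
Added inertia Σmr² = (23.8)(0.431)² + (39.6)(1.11)² = 53.21 kg·m²; I_f = 604.0 + 53.21 = 657.2 kg·m².
ω_f = I_p ω_i / I_f = (604.0)(78.6) / 657.2 = 72.24 rpm.

ω_f ≈ 72.2 rpm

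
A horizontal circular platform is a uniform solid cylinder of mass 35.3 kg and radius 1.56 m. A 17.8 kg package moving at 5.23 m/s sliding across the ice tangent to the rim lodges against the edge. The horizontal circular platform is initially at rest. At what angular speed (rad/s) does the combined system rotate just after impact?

|ω_f| ≈ 1.68 rad/s

About the central axle the impulsive forces during the collision are internal, so angular momentum about that axis is conserved.
I_p = ½(35.3)(1.56)² = 42.95 kg·m². Taking the sense of the package's angular momentum as positive, L_{package} = m v R = (17.8)(5.23)(1.56) = 145.2 kg·m²/s.
L_i = 0 + 145.2 = 145.2 kg·m²/s.
After sticking, I_f = I_p + m R² = 42.95 + (17.8)(1.56)² = 86.27 kg·m².
ω_f = L_i / I_f = 145.2 / 86.27 = 1.683 rad/s.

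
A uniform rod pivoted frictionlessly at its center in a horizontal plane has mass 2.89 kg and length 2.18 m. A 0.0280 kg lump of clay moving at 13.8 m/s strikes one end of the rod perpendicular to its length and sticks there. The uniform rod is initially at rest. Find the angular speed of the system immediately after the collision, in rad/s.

About the pivot the impulsive forces during the collision are internal, so angular momentum about that axis is conserved.
I_p = (1/12)(2.89)(2.18)² = 1.145 kg·m². Taking the sense of the lump of clay's angular momentum as positive, L_{lump} = m v R = (0.0280)(13.8)(2.18/2) = 0.4212 kg·m²/s.
L_i = 0 + 0.4212 = 0.4212 kg·m²/s.
After sticking, I_f = I_p + m R² = 1.145 + (0.0280)(2.18/2)² = 1.178 kg·m².
ω_f = L_i / I_f = 0.4212 / 1.178 = 0.3576 rad/s.

|ω_f| ≈ 0.358 rad/s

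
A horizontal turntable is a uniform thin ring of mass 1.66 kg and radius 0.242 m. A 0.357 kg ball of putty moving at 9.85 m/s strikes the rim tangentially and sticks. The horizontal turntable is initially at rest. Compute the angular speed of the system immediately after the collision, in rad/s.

The axle reaction passes through the axle and exerts no torque about it; angular momentum about the axle is conserved through the impact.
I_p = (1.66)(0.242)² = 0.09722 kg·m². Taking the sense of the ball of putty's angular momentum as positive, L_{ball} = m v R = (0.357)(9.85)(0.242) = 0.8510 kg·m²/s.
L_i = 0 + 0.8510 = 0.8510 kg·m²/s.
After sticking, I_f = I_p + m R² = 0.09722 + (0.357)(0.242)² = 0.1181 kg·m².
ω_f = L_i / I_f = 0.8510 / 0.1181 = 7.204 rad/s.

|ω_f| ≈ 7.20 rad/s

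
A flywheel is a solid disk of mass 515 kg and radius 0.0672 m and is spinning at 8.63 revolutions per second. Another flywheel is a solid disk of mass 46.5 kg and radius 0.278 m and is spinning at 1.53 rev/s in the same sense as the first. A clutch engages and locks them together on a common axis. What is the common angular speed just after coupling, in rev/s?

The coupling torques are internal; angular momentum about the shared axis is conserved.
Moments of inertia: I_A = ½(515)(0.0672)² = 1.163 kg·m²; I_B = ½(46.5)(0.278)² = 1.797 kg·m².
Taking A's sense as positive: L = (1.163)(8.63) + (1.797)(1.53) = 12.78 kg·m²·rev/s.
Combined I = 1.163 + 1.797 = 2.960 kg·m².
ω_f = L / I = 12.78 / 2.960 = 4.320 rev/s.

|ω_f| ≈ 4.32 rev/s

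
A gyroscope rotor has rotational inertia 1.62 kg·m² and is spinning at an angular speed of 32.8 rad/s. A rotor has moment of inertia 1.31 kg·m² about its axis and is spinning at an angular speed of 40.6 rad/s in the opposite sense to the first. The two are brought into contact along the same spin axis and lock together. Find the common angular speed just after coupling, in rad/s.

|ω_f| ≈ 0.0171 rad/s

No external torque acts about the common axis, so total angular momentum is conserved.
Taking A's sense as positive: L = (1.620)(32.8) − (1.310)(40.6) = -0.05000 kg·m²·rad/s.
Combined I = 1.620 + 1.310 = 2.930 kg·m².
ω_f = L / I = -0.05000 / 2.930 = -0.01706 rad/s.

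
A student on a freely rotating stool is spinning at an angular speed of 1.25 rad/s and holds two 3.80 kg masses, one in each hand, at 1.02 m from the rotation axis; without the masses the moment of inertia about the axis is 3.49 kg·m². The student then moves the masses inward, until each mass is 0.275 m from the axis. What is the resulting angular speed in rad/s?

ω₂ ≈ 3.50 rad/s

No external torque acts about the spin axis, so angular momentum is conserved.
I₁ = 3.49 + 2(3.80)(1.02)² = 11.40 kg·m²; I₂ = 3.49 + 2(3.80)(0.275)² = 4.065 kg·m².
ω₂ = I₁ω₁ / I₂ = (11.40)(1.25 rad/s) / (4.065) = 3.505 rad/s.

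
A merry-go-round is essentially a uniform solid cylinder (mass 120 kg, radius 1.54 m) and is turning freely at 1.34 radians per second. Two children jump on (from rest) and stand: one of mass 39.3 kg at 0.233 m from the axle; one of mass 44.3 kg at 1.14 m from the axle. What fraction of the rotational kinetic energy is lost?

fraction ≈ 0.296

The added mass arrives with no angular momentum about the axle, and any external torque about the axle is negligible, so the system's angular momentum is conserved.
I_p = ½(120)(1.54)² = 142.3 kg·m².
Added inertia Σmr² = (39.3)(0.233)² + (44.3)(1.14)² = 59.71 kg·m²; I_f = 142.3 + 59.71 = 202.0 kg·m².
ω_f = I_p ω_i / I_f = (142.3)(1.34) / 202.0 = 0.9439 rad/s.
KE_i = ½(142.3)(1.340 rad/s)² = 127.8 J; KE_f = ½(202.0)(0.9439)² = 89.99 J.
Fraction lost = 0.2956.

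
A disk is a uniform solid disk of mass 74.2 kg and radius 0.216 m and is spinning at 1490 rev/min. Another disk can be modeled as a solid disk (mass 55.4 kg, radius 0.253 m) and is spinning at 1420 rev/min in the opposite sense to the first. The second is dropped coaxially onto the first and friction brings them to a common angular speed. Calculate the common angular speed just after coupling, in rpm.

No external torque acts about the common axis, so total angular momentum is conserved.
Moments of inertia: I_A = ½(74.2)(0.216)² = 1.731 kg·m²; I_B = ½(55.4)(0.253)² = 1.773 kg·m².
Taking A's sense as positive: L = (1.731)(1490) − (1.773)(1420) = 61.37 kg·m²·rpm.
Combined I = 1.731 + 1.773 = 3.504 kg·m².
ω_f = L / I = 61.37 / 3.504 = 17.51 rpm.

|ω_f| ≈ 17.5 rpm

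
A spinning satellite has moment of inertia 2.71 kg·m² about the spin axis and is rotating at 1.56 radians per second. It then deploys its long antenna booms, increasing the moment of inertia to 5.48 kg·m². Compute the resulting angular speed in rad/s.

Angular momentum about the spin axis is conserved since the torque about it is zero.
ω₂ = I₁ω₁ / I₂ = (2.710)(1.56 rad/s) / (5.480) = 0.7715 rad/s.

ω₂ ≈ 0.771 rad/s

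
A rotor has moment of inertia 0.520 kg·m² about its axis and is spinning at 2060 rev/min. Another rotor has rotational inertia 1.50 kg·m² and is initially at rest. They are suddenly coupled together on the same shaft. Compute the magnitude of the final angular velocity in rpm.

|ω_f| ≈ 530 rpm

No external torque acts about the common axis, so total angular momentum is conserved.
Taking A's sense as positive: L = (0.5200)(2060) = 1071 kg·m²·rpm.
Combined I = 0.5200 + 1.500 = 2.020 kg·m².
ω_f = L / I = 1071 / 2.020 = 530.3 rpm.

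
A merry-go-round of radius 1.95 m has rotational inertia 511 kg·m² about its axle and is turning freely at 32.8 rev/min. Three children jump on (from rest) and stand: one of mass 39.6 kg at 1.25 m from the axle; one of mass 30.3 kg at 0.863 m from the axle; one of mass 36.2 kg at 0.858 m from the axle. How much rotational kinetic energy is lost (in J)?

The added mass arrives with no angular momentum about the axle, and any external torque about the axle is negligible, so the system's angular momentum is conserved.
Added inertia Σmr² = (39.6)(1.25)² + (30.3)(0.863)² + (36.2)(0.858)² = 111.1 kg·m²; I_f = 511.0 + 111.1 = 622.1 kg·m².
ω_f = I_p ω_i / I_f = (511.0)(32.8) / 622.1 = 26.94 rpm.
KE_i = ½(511.0)(3.435 rad/s)² = 3014 J; KE_f = ½(622.1)(2.821)² = 2476 J.

energy lost ≈ 538 J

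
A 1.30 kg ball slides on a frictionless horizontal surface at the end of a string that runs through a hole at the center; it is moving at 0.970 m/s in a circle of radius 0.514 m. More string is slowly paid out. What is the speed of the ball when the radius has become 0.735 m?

v₂ ≈ 0.678 m/s

Central (radial) force ⇒ zero torque about the center ⇒ m v r is constant.
v₂ = v₁ r₁ / r₂ = (0.970)(0.514) / (0.735) = 0.6783 m/s.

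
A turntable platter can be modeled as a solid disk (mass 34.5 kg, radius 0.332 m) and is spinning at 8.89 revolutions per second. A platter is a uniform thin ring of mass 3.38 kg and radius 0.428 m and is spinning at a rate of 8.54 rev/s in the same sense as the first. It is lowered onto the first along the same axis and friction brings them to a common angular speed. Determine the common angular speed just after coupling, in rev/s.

|ω_f| ≈ 8.80 rev/s

The coupling torques are internal; angular momentum about the shared axis is conserved.
Moments of inertia: I_A = ½(34.5)(0.332)² = 1.901 kg·m²; I_B = (3.38)(0.428)² = 0.6192 kg·m².
Taking A's sense as positive: L = (1.901)(8.89) + (0.6192)(8.54) = 22.19 kg·m²·rev/s.
Combined I = 1.901 + 0.6192 = 2.521 kg·m².
ω_f = L / I = 22.19 / 2.521 = 8.804 rev/s.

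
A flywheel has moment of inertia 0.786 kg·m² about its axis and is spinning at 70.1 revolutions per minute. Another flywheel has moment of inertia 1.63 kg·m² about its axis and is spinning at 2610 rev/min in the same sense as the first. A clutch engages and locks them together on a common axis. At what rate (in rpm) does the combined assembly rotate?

|ω_f| ≈ 1780 rpm

No external torque acts about the common axis, so total angular momentum is conserved.
Taking A's sense as positive: L = (0.7860)(70.1) + (1.630)(2610) = 4309 kg·m²·rpm.
Combined I = 0.7860 + 1.630 = 2.416 kg·m².
ω_f = L / I = 4309 / 2.416 = 1784 rpm.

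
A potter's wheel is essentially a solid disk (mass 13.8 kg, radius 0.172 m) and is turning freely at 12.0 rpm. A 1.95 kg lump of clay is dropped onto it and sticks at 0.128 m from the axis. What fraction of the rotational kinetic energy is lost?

No external torque acts about the axis; L_before = L_after.
I_p = ½(13.8)(0.172)² = 0.2041 kg·m².
Added inertia Σmr² = (1.95)(0.128)² = 0.03195 kg·m²; I_f = 0.2041 + 0.03195 = 0.2361 kg·m².
ω_f = I_p ω_i / I_f = (0.2041)(12.0) / 0.2361 = 10.38 rpm.
KE_i = ½(0.2041)(1.257 rad/s)² = 0.1612 J; KE_f = ½(0.2361)(1.087)² = 0.1394 J.
Fraction lost = 0.1353.

fraction ≈ 0.135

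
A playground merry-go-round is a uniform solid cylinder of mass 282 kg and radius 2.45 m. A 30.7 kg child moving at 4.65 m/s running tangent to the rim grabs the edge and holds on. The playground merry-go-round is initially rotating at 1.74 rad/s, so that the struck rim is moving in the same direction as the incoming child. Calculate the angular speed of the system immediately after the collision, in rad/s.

About the axle the impulsive forces during the collision are internal, so angular momentum about that axis is conserved.
I_p = ½(282)(2.45)² = 846.4 kg·m². Taking the sense of the child's angular momentum as positive, L_{child} = m v R = (30.7)(4.65)(2.45) = 349.7 kg·m²/s.
L_i = +I_p ω_p + m v R = +(846.4)(1.74) + 349.7 = 1822 kg·m²/s.
After sticking, I_f = I_p + m R² = 846.4 + (30.7)(2.45)² = 1031 kg·m².
ω_f = L_i / I_f = 1822 / 1031 = 1.768 rad/s.

|ω_f| ≈ 1.77 rad/s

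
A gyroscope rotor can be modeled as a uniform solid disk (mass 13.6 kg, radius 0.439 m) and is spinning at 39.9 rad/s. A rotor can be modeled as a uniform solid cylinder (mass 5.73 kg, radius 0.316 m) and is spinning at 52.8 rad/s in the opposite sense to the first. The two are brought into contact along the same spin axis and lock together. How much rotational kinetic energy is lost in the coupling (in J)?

ΔKE lost ≈ 1010 J

No external torque acts about the common axis, so total angular momentum is conserved.
Moments of inertia: I_A = ½(13.6)(0.439)² = 1.311 kg·m²; I_B = ½(5.73)(0.316)² = 0.2861 kg·m².
Taking A's sense as positive: L = (1.311)(39.9) − (0.2861)(52.8) = 37.18 kg·m²·rad/s.
Combined I = 1.311 + 0.2861 = 1.597 kg·m².
ω_f = L / I = 37.18 / 1.597 = 23.29 rad/s.
KE_i = ½ΣIω² = 1442 J; KE_f = ½(1.597)(23.29)² = 433.0 J.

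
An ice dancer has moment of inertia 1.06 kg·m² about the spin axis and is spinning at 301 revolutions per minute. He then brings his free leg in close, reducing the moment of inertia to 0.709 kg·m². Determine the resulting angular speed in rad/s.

Angular momentum about the spin axis is conserved since the torque about it is zero.
ω₂ = I₁ω₁ / I₂ = (1.060)(301 rpm) / (0.7090) = 450.0 rpm = 47.13 rad/s.

ω₂ ≈ 47.1 rad/s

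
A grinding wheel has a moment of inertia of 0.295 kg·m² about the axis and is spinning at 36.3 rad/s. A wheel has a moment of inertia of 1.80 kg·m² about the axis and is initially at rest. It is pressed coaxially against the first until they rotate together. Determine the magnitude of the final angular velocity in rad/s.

|ω_f| ≈ 5.11 rad/s

The coupling torques are internal; angular momentum about the shared axis is conserved.
Taking A's sense as positive: L = (0.2950)(36.3) = 10.71 kg·m²·rad/s.
Combined I = 0.2950 + 1.800 = 2.095 kg·m².
ω_f = L / I = 10.71 / 2.095 = 5.111 rad/s.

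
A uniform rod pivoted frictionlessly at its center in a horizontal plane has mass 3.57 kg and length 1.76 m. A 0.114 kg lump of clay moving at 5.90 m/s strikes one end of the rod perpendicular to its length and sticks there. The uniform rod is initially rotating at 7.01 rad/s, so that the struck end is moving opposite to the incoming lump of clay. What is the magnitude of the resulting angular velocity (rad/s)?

The axle reaction passes through the pivot and exerts no torque about it; angular momentum about the pivot is conserved through the impact.
I_p = (1/12)(3.57)(1.76)² = 0.9215 kg·m². Taking the sense of the lump of clay's angular momentum as positive, L_{lump} = m v R = (0.114)(5.90)(1.76/2) = 0.5919 kg·m²/s.
L_i = −I_p ω_p + m v R = −(0.9215)(7.01) + 0.5919 = -5.868 kg·m²/s.
After sticking, I_f = I_p + m R² = 0.9215 + (0.114)(1.76/2)² = 1.010 kg·m².
ω_f = L_i / I_f = -5.868 / 1.010 = -5.811 rad/s.

|ω_f| ≈ 5.81 rad/s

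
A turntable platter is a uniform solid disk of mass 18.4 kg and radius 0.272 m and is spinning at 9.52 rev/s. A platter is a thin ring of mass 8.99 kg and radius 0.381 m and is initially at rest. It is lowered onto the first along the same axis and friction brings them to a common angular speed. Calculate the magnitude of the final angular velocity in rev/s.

|ω_f| ≈ 3.26 rev/s

No external torque acts about the common axis, so total angular momentum is conserved.
Moments of inertia: I_A = ½(18.4)(0.272)² = 0.6807 kg·m²; I_B = (8.99)(0.381)² = 1.305 kg·m².
Taking A's sense as positive: L = (0.6807)(9.52) = 6.480 kg·m²·rev/s.
Combined I = 0.6807 + 1.305 = 1.986 kg·m².
ω_f = L / I = 6.480 / 1.986 = 3.263 rev/s.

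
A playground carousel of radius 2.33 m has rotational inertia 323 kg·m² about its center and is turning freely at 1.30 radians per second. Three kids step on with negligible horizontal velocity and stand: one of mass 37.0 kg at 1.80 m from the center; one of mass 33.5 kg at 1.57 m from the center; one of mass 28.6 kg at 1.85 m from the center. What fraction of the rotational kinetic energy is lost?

fraction ≈ 0.482

The added mass arrives with no angular momentum about the center, and any external torque about the center is negligible, so the system's angular momentum is conserved.
Added inertia Σmr² = (37.0)(1.80)² + (33.5)(1.57)² + (28.6)(1.85)² = 300.3 kg·m²; I_f = 323.0 + 300.3 = 623.3 kg·m².
ω_f = I_p ω_i / I_f = (323.0)(1.30) / 623.3 = 0.6736 rad/s.
KE_i = ½(323.0)(1.300 rad/s)² = 272.9 J; KE_f = ½(623.3)(0.6736)² = 141.4 J.
Fraction lost = 0.4818.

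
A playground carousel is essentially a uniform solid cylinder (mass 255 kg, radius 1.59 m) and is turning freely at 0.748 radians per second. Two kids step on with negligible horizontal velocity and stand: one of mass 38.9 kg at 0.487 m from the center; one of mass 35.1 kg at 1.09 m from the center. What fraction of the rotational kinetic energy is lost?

No external torque acts about the center; L_before = L_after.
I_p = ½(255)(1.59)² = 322.3 kg·m².
Added inertia Σmr² = (38.9)(0.487)² + (35.1)(1.09)² = 50.93 kg·m²; I_f = 322.3 + 50.93 = 373.3 kg·m².
ω_f = I_p ω_i / I_f = (322.3)(0.748) / 373.3 = 0.6459 rad/s.
KE_i = ½(322.3)(0.7480 rad/s)² = 90.17 J; KE_f = ½(373.3)(0.6459)² = 77.87 J.
Fraction lost = 0.1364.

fraction ≈ 0.136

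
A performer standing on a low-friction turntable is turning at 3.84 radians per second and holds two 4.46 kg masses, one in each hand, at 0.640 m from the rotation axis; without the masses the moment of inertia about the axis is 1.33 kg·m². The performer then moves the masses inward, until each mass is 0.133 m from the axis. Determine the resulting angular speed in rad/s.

With no external torque about the axis, L is conserved: I₁ω₁ = I₂ω₂.
I₁ = 1.33 + 2(4.46)(0.640)² = 4.984 kg·m²; I₂ = 1.33 + 2(4.46)(0.133)² = 1.488 kg·m².
ω₂ = I₁ω₁ / I₂ = (4.984)(3.84 rad/s) / (1.488) = 12.86 rad/s.

ω₂ ≈ 12.9 rad/s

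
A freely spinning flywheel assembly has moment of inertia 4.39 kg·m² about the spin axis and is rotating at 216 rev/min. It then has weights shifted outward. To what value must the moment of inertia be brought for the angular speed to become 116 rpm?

I₂ ≈ 8.17 kg·m²

With no external torque about the axis, L is conserved: I₁ω₁ = I₂ω₂.
I₂ = I₁ω₁ / ω₂ = (4.39)(216) / (116) = 8.174 kg·m².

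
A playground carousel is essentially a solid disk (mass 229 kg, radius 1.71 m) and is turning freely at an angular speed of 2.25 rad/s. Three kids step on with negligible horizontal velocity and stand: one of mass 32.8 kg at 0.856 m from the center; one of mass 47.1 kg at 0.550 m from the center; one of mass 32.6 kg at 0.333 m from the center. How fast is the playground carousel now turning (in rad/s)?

No external torque acts about the center; L_before = L_after.
I_p = ½(229)(1.71)² = 334.8 kg·m².
Added inertia Σmr² = (32.8)(0.856)² + (47.1)(0.550)² + (32.6)(0.333)² = 41.90 kg·m²; I_f = 334.8 + 41.90 = 376.7 kg·m².
ω_f = I_p ω_i / I_f = (334.8)(2.25) / 376.7 = 2.000 rad/s.

ω_f ≈ 2.00 rad/s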